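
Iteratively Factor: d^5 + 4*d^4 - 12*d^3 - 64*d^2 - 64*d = (d - 4)*(d^4 + 8*d^3 + 20*d^2 + 16*d) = (d - 4)*(d + 4)*(d^3 + 4*d^2 + 4*d) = (d - 4)*(d + 2)*(d + 4)*(d^2 + 2*d) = d*(d - 4)*(d + 2)*(d + 4)*(d + 2)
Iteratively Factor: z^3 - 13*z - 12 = (z + 3)*(z^2 - 3*z - 4) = (z - 4)*(z + 3)*(z + 1)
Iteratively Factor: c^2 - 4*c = (c)*(c - 4)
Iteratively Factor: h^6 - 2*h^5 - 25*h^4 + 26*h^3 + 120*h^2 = (h)*(h^5 - 2*h^4 - 25*h^3 + 26*h^2 + 120*h) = h*(h + 4)*(h^4 - 6*h^3 - h^2 + 30*h) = h*(h + 2)*(h + 4)*(h^3 - 8*h^2 + 15*h) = h^2*(h + 2)*(h + 4)*(h^2 - 8*h + 15) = h^2*(h - 5)*(h + 2)*(h + 4)*(h - 3)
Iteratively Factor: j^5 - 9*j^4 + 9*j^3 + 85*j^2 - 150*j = (j - 5)*(j^4 - 4*j^3 - 11*j^2 + 30*j) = (j - 5)^2*(j^3 + j^2 - 6*j) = (j - 5)^2*(j - 2)*(j^2 + 3*j) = (j - 5)^2*(j - 2)*(j + 3)*(j)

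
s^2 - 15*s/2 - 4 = (s - 8)*(s + 1/2)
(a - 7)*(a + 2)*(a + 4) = a^3 - a^2 - 34*a - 56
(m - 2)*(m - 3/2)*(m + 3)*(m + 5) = m^4 + 9*m^3/2 - 10*m^2 - 57*m/2 + 45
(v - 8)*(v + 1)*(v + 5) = v^3 - 2*v^2 - 43*v - 40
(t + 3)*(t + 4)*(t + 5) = t^3 + 12*t^2 + 47*t + 60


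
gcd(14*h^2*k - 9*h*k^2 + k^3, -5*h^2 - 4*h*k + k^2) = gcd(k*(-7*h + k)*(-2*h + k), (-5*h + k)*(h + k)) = 1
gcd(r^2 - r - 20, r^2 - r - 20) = r^2 - r - 20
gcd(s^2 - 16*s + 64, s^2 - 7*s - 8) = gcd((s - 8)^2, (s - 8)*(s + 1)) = s - 8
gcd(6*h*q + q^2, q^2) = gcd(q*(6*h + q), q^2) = q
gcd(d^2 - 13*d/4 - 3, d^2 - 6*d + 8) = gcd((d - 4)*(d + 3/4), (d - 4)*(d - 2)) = d - 4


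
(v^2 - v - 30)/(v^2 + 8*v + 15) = (v - 6)/(v + 3)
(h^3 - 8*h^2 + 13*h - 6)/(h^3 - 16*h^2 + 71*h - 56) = (h^2 - 7*h + 6)/(h^2 - 15*h + 56)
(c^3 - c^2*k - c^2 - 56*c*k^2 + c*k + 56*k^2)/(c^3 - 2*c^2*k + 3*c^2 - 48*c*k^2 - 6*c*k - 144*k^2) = (c^2 + 7*c*k - c - 7*k)/(c^2 + 6*c*k + 3*c + 18*k)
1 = 1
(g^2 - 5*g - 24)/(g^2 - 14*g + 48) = (g + 3)/(g - 6)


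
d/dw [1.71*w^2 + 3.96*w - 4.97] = 3.42*w + 3.96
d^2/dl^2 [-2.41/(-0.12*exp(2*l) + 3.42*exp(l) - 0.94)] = ((8.2422 - 1.1568*exp(l))*(0.12*exp(2*l) - 3.42*exp(l) + 0.94) + 2.41*(0.24*exp(l) - 3.42)*(0.48*exp(l) - 6.84)*exp(l))*exp(l)/(0.12*exp(2*l) - 3.42*exp(l) + 0.94)^3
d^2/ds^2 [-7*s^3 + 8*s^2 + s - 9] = 16 - 42*s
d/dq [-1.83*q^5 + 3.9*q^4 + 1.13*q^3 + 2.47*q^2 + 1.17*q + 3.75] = -9.15*q^4 + 15.6*q^3 + 3.39*q^2 + 4.94*q + 1.17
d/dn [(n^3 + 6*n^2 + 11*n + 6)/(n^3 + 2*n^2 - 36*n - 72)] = 2*(-2*n^2 - 39*n - 72)/(n^4 - 72*n^2 + 1296)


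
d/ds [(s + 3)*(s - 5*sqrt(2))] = 2*s - 5*sqrt(2) + 3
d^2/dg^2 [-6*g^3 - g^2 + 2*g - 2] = -36*g - 2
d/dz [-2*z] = -2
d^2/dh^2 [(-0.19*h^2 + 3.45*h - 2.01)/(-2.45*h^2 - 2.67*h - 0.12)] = (-43.90302*h^3 + 72.05499*h^2 + 84.97629*h + 29.69253)/(14.706125*h^6 + 48.080025*h^5 + 54.558315*h^4 + 23.744043*h^3 + 2.672244*h^2 + 0.115344*h + 0.001728)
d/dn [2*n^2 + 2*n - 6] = 4*n + 2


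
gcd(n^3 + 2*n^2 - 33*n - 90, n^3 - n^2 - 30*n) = n^2 - n - 30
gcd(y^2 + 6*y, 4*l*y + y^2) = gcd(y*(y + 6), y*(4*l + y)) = y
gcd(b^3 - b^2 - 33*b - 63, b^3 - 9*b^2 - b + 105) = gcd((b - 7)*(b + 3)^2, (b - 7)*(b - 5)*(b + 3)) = b^2 - 4*b - 21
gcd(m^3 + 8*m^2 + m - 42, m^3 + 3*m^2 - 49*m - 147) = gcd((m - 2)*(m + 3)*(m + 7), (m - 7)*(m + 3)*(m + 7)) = m^2 + 10*m + 21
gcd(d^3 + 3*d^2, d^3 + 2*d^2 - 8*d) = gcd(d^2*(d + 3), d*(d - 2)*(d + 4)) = d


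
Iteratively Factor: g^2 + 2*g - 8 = (g - 2)*(g + 4)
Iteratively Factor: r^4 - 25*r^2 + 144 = (r + 3)*(r^3 - 3*r^2 - 16*r + 48) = (r - 3)*(r + 3)*(r^2 - 16) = (r - 4)*(r - 3)*(r + 3)*(r + 4)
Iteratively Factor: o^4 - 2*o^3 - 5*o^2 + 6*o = (o)*(o^3 - 2*o^2 - 5*o + 6) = o*(o - 3)*(o^2 + o - 2) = o*(o - 3)*(o + 2)*(o - 1)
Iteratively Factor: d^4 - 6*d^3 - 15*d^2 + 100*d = (d)*(d^3 - 6*d^2 - 15*d + 100) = d*(d - 5)*(d^2 - d - 20) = d*(d - 5)^2*(d + 4)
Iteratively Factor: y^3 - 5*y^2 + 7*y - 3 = (y - 3)*(y^2 - 2*y + 1) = (y - 3)*(y - 1)*(y - 1)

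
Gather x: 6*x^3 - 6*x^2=6*x^3 - 6*x^2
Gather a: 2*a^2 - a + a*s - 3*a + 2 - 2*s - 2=2*a^2 + a*(s - 4) - 2*s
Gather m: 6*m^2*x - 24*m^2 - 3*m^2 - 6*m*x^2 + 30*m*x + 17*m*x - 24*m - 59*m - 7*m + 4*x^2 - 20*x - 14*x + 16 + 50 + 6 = m^2*(6*x - 27) + m*(-6*x^2 + 47*x - 90) + 4*x^2 - 34*x + 72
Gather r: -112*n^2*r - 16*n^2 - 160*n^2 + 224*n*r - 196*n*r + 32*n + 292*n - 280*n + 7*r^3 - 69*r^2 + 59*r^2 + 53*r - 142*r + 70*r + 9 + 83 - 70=-176*n^2 + 44*n + 7*r^3 - 10*r^2 + r*(-112*n^2 + 28*n - 19) + 22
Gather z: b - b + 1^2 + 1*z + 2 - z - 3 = 0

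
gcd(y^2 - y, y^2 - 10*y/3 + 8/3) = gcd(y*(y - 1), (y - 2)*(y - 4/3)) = 1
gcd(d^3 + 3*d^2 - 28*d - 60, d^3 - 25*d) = d - 5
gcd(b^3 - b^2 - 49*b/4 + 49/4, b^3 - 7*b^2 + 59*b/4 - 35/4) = b^2 - 9*b/2 + 7/2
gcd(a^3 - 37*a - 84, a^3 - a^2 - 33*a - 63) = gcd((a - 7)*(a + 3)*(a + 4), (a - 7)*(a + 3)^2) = a^2 - 4*a - 21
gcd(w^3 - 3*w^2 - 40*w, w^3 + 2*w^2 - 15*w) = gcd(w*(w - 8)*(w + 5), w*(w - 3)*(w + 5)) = w^2 + 5*w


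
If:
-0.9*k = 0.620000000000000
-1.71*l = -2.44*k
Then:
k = -0.69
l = -0.98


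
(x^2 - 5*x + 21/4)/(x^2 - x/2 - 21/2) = (x - 3/2)/(x + 3)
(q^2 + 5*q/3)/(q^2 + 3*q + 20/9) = 3*q/(3*q + 4)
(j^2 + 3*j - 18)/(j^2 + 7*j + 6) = (j - 3)/(j + 1)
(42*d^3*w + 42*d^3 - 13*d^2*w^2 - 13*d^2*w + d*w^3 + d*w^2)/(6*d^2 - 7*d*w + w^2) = d*(-7*d*w - 7*d + w^2 + w)/(-d + w)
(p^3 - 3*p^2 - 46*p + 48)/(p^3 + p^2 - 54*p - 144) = (p - 1)/(p + 3)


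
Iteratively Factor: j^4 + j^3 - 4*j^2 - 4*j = (j - 2)*(j^3 + 3*j^2 + 2*j) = (j - 2)*(j + 2)*(j^2 + j) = (j - 2)*(j + 1)*(j + 2)*(j)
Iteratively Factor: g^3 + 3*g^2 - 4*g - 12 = (g + 2)*(g^2 + g - 6) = (g + 2)*(g + 3)*(g - 2)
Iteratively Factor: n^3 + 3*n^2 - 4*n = (n + 4)*(n^2 - n) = (n - 1)*(n + 4)*(n)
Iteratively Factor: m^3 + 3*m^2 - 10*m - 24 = (m + 2)*(m^2 + m - 12) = (m - 3)*(m + 2)*(m + 4)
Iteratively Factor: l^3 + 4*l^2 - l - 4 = (l + 4)*(l^2 - 1) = (l - 1)*(l + 4)*(l + 1)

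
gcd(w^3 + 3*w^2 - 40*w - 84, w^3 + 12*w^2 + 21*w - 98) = w + 7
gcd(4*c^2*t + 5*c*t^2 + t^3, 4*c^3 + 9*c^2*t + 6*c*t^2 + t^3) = 4*c^2 + 5*c*t + t^2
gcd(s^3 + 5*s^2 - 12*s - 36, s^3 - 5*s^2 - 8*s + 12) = s + 2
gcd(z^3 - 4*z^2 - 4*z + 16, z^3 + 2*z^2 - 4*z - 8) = z^2 - 4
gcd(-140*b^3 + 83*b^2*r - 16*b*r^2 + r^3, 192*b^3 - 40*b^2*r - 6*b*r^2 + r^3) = -4*b + r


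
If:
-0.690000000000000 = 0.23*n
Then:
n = -3.00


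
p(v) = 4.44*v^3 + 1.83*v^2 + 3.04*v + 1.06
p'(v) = 13.32*v^2 + 3.66*v + 3.04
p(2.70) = 110.00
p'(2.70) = 110.02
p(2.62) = 101.44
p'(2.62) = 104.06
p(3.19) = 173.51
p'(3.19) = 150.26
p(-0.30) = 0.19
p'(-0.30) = 3.14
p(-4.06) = -278.26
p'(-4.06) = 207.74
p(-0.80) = -2.47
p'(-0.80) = 8.64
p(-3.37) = -158.33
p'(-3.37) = 141.98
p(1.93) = 45.66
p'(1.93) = 59.72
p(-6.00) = -910.34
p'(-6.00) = 460.60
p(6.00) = 1044.22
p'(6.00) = 504.52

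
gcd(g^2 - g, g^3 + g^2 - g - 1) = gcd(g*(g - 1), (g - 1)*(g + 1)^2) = g - 1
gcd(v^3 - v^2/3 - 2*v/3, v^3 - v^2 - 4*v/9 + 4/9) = v^2 - v/3 - 2/3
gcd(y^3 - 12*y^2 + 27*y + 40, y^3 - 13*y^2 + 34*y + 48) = y^2 - 7*y - 8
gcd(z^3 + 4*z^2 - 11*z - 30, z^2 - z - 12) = 1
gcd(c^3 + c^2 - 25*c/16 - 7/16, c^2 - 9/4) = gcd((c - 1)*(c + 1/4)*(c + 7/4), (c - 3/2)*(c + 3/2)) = 1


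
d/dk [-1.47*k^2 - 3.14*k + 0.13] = -2.94*k - 3.14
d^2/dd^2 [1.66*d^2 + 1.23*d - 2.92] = 3.32000000000000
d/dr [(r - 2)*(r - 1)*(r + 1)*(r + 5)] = 4*r^3 + 9*r^2 - 22*r - 3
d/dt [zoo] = 0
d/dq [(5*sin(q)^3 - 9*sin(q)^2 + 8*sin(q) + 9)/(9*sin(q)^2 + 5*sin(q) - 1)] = (45*sin(q)^4 + 50*sin(q)^3 - 132*sin(q)^2 - 144*sin(q) - 53)*cos(q)/(9*sin(q)^2 + 5*sin(q) - 1)^2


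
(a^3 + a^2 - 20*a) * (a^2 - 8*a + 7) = a^5 - 7*a^4 - 21*a^3 + 167*a^2 - 140*a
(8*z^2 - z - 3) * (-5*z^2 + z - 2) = -40*z^4 + 13*z^3 - 2*z^2 - z + 6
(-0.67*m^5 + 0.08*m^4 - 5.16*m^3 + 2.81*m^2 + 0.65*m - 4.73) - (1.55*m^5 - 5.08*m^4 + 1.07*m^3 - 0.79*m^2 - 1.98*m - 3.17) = -2.22*m^5 + 5.16*m^4 - 6.23*m^3 + 3.6*m^2 + 2.63*m - 1.56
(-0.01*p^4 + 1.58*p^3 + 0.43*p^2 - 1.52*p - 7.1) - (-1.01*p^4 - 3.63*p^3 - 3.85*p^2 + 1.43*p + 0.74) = 1.0*p^4 + 5.21*p^3 + 4.28*p^2 - 2.95*p - 7.84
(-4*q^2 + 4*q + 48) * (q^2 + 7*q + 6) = -4*q^4 - 24*q^3 + 52*q^2 + 360*q + 288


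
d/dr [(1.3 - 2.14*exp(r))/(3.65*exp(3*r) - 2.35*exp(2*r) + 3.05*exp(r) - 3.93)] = (15.622*exp(3*r) - 19.264*exp(2*r) + 6.11*exp(r) + 4.4452)*exp(r)/(13.3225*exp(6*r) - 17.155*exp(5*r) + 27.7875*exp(4*r) - 43.024*exp(3*r) + 27.7735*exp(2*r) - 23.973*exp(r) + 15.4449)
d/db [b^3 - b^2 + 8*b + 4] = 3*b^2 - 2*b + 8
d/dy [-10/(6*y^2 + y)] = 10*(12*y + 1)/(y^2*(6*y + 1)^2)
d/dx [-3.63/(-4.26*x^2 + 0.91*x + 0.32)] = (3.3033 - 30.9276*x)/(-4.26*x^2 + 0.91*x + 0.32)^2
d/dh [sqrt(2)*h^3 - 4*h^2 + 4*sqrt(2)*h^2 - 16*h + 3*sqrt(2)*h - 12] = 3*sqrt(2)*h^2 - 8*h + 8*sqrt(2)*h - 16 + 3*sqrt(2)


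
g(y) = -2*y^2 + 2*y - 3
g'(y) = 2 - 4*y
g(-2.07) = -15.71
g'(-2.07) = 10.28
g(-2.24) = -17.52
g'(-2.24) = 10.96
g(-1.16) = -8.01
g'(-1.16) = 6.64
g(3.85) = -24.94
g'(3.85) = -13.40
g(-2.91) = -25.76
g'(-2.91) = 13.64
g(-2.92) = -25.89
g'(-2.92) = 13.68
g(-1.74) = -12.54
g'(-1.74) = 8.96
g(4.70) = -37.78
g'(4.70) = -16.80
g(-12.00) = -315.00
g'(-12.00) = 50.00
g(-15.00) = -483.00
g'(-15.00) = 62.00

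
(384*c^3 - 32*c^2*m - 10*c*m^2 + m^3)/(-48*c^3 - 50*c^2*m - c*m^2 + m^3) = (-8*c + m)/(c + m)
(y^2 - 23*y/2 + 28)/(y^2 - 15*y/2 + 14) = (y - 8)/(y - 4)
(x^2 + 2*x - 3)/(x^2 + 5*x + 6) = (x - 1)/(x + 2)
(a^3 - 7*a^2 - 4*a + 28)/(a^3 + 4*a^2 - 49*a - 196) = (a^2 - 4)/(a^2 + 11*a + 28)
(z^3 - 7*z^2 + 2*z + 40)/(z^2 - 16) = (z^2 - 3*z - 10)/(z + 4)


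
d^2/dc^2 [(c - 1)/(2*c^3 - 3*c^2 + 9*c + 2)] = 6*(3*(c - 1)*(2*c^2 - 2*c + 3)^2 + (-2*c^2 + 2*c - (c - 1)*(2*c - 1) - 3)*(2*c^3 - 3*c^2 + 9*c + 2))/(2*c^3 - 3*c^2 + 9*c + 2)^3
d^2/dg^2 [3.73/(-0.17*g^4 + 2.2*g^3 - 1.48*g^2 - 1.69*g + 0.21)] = ((7.6092*g^2 - 49.236*g + 11.0408)*(0.17*g^4 - 2.2*g^3 + 1.48*g^2 + 1.69*g - 0.21) - 3.73*(0.68*g^3 - 6.6*g^2 + 2.96*g + 1.69)*(1.36*g^3 - 13.2*g^2 + 5.92*g + 3.38))/(0.17*g^4 - 2.2*g^3 + 1.48*g^2 + 1.69*g - 0.21)^3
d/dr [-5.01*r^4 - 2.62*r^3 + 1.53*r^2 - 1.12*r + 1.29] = -20.04*r^3 - 7.86*r^2 + 3.06*r - 1.12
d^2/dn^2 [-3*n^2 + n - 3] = -6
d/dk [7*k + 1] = 7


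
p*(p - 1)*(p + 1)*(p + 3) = p^4 + 3*p^3 - p^2 - 3*p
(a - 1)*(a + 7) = a^2 + 6*a - 7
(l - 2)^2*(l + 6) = l^3 + 2*l^2 - 20*l + 24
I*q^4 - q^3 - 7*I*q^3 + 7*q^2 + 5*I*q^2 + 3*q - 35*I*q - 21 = (q - 7)*(q - I)*(q + 3*I)*(I*q + 1)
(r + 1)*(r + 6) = r^2 + 7*r + 6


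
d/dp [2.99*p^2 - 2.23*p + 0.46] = 5.98*p - 2.23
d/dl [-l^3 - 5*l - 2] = -3*l^2 - 5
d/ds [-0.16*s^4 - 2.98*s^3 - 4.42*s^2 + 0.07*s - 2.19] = -0.64*s^3 - 8.94*s^2 - 8.84*s + 0.07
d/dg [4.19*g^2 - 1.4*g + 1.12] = 8.38*g - 1.4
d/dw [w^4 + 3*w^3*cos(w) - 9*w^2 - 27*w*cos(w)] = -3*w^3*sin(w) + 4*w^3 + 9*w^2*cos(w) + 27*w*sin(w) - 18*w - 27*cos(w)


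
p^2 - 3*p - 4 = (p - 4)*(p + 1)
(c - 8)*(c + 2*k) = c^2 + 2*c*k - 8*c - 16*k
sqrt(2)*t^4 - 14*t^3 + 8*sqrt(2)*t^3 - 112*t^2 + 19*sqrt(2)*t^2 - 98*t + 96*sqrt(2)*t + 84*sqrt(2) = (t + 7)*(t - 6*sqrt(2))*(t - sqrt(2))*(sqrt(2)*t + sqrt(2))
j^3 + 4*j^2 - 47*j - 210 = (j - 7)*(j + 5)*(j + 6)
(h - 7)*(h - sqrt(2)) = h^2 - 7*h - sqrt(2)*h + 7*sqrt(2)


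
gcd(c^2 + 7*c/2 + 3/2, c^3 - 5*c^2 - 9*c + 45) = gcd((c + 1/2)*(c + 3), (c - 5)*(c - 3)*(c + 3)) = c + 3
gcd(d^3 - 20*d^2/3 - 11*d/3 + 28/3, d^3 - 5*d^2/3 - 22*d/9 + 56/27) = d + 4/3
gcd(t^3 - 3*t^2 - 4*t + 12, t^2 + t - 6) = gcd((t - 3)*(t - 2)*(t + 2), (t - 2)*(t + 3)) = t - 2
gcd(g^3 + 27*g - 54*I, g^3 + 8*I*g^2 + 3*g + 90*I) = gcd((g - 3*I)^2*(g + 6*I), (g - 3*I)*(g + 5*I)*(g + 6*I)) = g^2 + 3*I*g + 18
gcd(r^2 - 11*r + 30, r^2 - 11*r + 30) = r^2 - 11*r + 30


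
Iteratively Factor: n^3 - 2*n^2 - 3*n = (n - 3)*(n^2 + n) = (n - 3)*(n + 1)*(n)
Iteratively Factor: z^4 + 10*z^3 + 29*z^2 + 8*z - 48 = (z - 1)*(z^3 + 11*z^2 + 40*z + 48) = (z - 1)*(z + 4)*(z^2 + 7*z + 12) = (z - 1)*(z + 3)*(z + 4)*(z + 4)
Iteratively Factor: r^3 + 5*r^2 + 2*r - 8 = (r - 1)*(r^2 + 6*r + 8) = (r - 1)*(r + 4)*(r + 2)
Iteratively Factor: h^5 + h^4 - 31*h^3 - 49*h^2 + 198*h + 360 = (h - 5)*(h^4 + 6*h^3 - h^2 - 54*h - 72) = (h - 5)*(h - 3)*(h^3 + 9*h^2 + 26*h + 24) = (h - 5)*(h - 3)*(h + 4)*(h^2 + 5*h + 6) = (h - 5)*(h - 3)*(h + 3)*(h + 4)*(h + 2)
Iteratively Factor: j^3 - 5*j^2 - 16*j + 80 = (j + 4)*(j^2 - 9*j + 20) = (j - 5)*(j + 4)*(j - 4)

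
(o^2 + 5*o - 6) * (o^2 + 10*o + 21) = o^4 + 15*o^3 + 65*o^2 + 45*o - 126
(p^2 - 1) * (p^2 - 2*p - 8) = p^4 - 2*p^3 - 9*p^2 + 2*p + 8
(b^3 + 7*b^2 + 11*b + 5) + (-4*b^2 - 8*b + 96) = b^3 + 3*b^2 + 3*b + 101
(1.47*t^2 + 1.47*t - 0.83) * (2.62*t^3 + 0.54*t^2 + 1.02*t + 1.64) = 3.8514*t^5 + 4.6452*t^4 + 0.1186*t^3 + 3.462*t^2 + 1.5642*t - 1.3612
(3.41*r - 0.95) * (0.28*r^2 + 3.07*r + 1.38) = 0.9548*r^3 + 10.2027*r^2 + 1.7893*r - 1.311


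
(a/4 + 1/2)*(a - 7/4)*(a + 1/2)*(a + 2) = a^4/4 + 11*a^3/16 - 15*a^2/32 - 17*a/8 - 7/8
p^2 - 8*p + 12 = (p - 6)*(p - 2)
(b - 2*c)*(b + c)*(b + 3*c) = b^3 + 2*b^2*c - 5*b*c^2 - 6*c^3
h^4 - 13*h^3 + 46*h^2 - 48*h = h*(h - 8)*(h - 3)*(h - 2)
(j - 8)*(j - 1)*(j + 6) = j^3 - 3*j^2 - 46*j + 48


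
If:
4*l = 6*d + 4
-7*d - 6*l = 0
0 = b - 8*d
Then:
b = -3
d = -3/8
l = 7/16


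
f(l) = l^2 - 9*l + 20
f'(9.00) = 9.00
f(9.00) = 20.00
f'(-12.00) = -33.00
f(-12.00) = 272.00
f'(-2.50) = -14.00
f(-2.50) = 48.75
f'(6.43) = 3.86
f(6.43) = 3.47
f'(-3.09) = -15.18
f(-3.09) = 57.36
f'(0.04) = -8.92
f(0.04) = 19.64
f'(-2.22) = -13.44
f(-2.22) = 44.91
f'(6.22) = 3.44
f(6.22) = 2.71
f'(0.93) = -7.14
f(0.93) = 12.49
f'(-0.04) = -9.08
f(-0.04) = 20.36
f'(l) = 2*l - 9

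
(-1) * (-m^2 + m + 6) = m^2 - m - 6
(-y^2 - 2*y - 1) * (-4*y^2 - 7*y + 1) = 4*y^4 + 15*y^3 + 17*y^2 + 5*y - 1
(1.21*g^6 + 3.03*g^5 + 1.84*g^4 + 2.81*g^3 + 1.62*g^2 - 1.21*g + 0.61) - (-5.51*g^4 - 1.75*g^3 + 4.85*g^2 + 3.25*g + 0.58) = 1.21*g^6 + 3.03*g^5 + 7.35*g^4 + 4.56*g^3 - 3.23*g^2 - 4.46*g + 0.03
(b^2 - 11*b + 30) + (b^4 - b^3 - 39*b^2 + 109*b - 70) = b^4 - b^3 - 38*b^2 + 98*b - 40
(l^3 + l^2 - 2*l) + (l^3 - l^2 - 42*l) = 2*l^3 - 44*l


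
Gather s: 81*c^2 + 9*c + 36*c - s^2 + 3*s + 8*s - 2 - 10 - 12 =81*c^2 + 45*c - s^2 + 11*s - 24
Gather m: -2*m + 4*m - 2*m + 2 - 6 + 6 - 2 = 0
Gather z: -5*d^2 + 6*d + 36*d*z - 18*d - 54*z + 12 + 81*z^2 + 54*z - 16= -5*d^2 + 36*d*z - 12*d + 81*z^2 - 4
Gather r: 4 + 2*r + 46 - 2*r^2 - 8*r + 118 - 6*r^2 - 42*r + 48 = -8*r^2 - 48*r + 216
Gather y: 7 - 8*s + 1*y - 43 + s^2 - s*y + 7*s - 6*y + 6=s^2 - s + y*(-s - 5) - 30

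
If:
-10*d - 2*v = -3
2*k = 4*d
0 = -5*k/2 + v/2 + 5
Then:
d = 23/30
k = 23/15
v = -7/3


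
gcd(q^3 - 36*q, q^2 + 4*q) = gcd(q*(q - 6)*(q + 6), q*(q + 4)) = q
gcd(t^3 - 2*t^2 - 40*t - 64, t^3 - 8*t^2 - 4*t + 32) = t^2 - 6*t - 16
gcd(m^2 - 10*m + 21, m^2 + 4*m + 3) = 1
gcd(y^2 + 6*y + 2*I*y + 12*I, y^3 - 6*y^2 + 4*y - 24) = y + 2*I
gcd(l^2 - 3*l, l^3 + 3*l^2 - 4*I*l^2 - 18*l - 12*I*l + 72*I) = l - 3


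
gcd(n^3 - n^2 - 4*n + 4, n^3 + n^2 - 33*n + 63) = 1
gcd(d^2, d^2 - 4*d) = d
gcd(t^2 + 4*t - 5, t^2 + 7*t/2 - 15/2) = t + 5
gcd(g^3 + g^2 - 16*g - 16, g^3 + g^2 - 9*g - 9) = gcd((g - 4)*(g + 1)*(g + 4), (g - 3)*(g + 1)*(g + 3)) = g + 1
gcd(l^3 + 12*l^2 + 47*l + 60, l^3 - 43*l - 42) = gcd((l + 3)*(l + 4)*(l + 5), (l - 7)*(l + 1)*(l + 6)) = 1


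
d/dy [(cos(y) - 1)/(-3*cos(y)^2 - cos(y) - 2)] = 3*(sin(y)^2 + 2*cos(y))*sin(y)/(3*cos(y)^2 + cos(y) + 2)^2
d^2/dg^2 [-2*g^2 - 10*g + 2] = -4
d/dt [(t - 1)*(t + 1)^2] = (t + 1)*(3*t - 1)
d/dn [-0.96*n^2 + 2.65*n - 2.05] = 2.65 - 1.92*n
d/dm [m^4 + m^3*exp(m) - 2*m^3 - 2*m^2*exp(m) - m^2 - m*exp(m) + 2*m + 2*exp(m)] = m^3*exp(m) + 4*m^3 + m^2*exp(m) - 6*m^2 - 5*m*exp(m) - 2*m + exp(m) + 2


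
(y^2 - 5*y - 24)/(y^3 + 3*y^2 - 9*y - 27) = (y - 8)/(y^2 - 9)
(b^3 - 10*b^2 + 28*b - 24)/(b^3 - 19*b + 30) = (b^2 - 8*b + 12)/(b^2 + 2*b - 15)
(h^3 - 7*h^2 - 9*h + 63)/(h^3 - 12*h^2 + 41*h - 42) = (h + 3)/(h - 2)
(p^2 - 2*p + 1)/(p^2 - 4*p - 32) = (-p^2 + 2*p - 1)/(-p^2 + 4*p + 32)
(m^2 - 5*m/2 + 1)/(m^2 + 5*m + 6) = (m^2 - 5*m/2 + 1)/(m^2 + 5*m + 6)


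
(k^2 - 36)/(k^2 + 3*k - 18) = (k - 6)/(k - 3)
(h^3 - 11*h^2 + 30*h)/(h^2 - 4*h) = (h^2 - 11*h + 30)/(h - 4)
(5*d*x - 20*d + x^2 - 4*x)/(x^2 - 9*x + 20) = (5*d + x)/(x - 5)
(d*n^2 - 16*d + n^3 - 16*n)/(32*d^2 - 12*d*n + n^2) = (d*n^2 - 16*d + n^3 - 16*n)/(32*d^2 - 12*d*n + n^2)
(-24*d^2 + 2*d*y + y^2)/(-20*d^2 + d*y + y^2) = (6*d + y)/(5*d + y)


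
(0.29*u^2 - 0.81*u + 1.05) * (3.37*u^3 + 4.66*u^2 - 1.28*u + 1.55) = 0.9773*u^5 - 1.3783*u^4 - 0.6073*u^3 + 6.3793*u^2 - 2.5995*u + 1.6275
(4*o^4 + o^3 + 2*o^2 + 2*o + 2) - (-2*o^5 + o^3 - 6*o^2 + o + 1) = 2*o^5 + 4*o^4 + 8*o^2 + o + 1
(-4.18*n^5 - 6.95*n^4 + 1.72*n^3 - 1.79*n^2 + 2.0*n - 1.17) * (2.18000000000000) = -9.1124*n^5 - 15.151*n^4 + 3.7496*n^3 - 3.9022*n^2 + 4.36*n - 2.5506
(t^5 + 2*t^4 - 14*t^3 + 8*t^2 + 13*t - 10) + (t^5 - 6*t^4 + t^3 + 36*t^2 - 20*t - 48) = 2*t^5 - 4*t^4 - 13*t^3 + 44*t^2 - 7*t - 58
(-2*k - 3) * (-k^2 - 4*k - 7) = 2*k^3 + 11*k^2 + 26*k + 21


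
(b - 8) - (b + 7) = -15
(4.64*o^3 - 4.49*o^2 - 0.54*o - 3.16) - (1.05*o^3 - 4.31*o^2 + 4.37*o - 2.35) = 3.59*o^3 - 0.180000000000001*o^2 - 4.91*o - 0.81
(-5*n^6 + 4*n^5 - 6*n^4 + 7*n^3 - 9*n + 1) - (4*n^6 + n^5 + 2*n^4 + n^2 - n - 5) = -9*n^6 + 3*n^5 - 8*n^4 + 7*n^3 - n^2 - 8*n + 6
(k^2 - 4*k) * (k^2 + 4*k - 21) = k^4 - 37*k^2 + 84*k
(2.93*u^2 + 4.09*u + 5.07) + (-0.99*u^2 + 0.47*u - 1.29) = 1.94*u^2 + 4.56*u + 3.78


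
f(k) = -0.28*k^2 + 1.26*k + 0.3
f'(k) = 1.26 - 0.56*k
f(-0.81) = -0.90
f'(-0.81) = 1.71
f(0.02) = 0.33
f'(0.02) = 1.25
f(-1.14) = -1.50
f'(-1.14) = 1.90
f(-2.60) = -4.87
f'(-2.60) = 2.72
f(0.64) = 0.99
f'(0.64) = 0.90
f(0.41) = 0.77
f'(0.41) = 1.03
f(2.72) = 1.66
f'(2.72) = -0.26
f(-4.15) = -9.75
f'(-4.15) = 3.58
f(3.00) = 1.56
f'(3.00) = -0.42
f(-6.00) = -17.34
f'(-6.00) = 4.62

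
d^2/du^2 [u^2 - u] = 2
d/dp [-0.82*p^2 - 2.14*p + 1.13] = -1.64*p - 2.14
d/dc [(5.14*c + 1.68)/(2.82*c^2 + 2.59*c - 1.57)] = (14.4948*c^2 + 13.3126*c - (5.14*c + 1.68)*(5.64*c + 2.59) - 8.0698)/(2.82*c^2 + 2.59*c - 1.57)^2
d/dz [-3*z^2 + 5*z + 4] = 5 - 6*z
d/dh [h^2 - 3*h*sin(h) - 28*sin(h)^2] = -3*h*cos(h) + 2*h - 3*sin(h) - 28*sin(2*h)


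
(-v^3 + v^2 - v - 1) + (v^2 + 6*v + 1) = -v^3 + 2*v^2 + 5*v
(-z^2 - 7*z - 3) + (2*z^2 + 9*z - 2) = z^2 + 2*z - 5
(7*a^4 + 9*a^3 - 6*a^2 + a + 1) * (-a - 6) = -7*a^5 - 51*a^4 - 48*a^3 + 35*a^2 - 7*a - 6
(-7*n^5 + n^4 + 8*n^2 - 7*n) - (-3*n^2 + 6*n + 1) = -7*n^5 + n^4 + 11*n^2 - 13*n - 1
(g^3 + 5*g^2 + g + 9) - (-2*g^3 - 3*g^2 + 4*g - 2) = 3*g^3 + 8*g^2 - 3*g + 11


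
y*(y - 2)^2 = y^3 - 4*y^2 + 4*y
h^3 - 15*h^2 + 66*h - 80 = (h - 8)*(h - 5)*(h - 2)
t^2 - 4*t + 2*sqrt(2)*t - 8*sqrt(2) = (t - 4)*(t + 2*sqrt(2))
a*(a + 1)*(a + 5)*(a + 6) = a^4 + 12*a^3 + 41*a^2 + 30*a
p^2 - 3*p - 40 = (p - 8)*(p + 5)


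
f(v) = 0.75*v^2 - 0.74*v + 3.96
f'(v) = 1.5*v - 0.74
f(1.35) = 4.33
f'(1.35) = 1.28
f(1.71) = 4.89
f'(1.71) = 1.82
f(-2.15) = 9.02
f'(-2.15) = -3.96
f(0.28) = 3.81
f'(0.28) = -0.32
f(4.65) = 16.74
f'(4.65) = 6.24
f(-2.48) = 10.41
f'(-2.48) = -4.46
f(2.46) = 6.68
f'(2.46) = 2.95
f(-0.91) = 5.25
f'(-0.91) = -2.10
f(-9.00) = 71.37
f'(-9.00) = -14.24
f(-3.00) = 12.93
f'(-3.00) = -5.24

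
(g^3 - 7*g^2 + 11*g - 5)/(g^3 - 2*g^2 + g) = (g - 5)/g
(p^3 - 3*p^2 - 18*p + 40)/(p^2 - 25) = (p^2 + 2*p - 8)/(p + 5)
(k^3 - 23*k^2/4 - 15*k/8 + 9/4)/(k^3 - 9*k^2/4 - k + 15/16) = 2*(k - 6)/(2*k - 5)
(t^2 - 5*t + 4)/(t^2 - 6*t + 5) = (t - 4)/(t - 5)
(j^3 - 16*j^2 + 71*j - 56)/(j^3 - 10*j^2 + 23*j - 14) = (j - 8)/(j - 2)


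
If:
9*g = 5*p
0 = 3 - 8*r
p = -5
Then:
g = -25/9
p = -5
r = 3/8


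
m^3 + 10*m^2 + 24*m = m*(m + 4)*(m + 6)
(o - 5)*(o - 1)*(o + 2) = o^3 - 4*o^2 - 7*o + 10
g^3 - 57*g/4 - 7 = (g - 4)*(g + 1/2)*(g + 7/2)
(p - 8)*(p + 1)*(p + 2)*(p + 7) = p^4 + 2*p^3 - 57*p^2 - 170*p - 112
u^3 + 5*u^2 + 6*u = u*(u + 2)*(u + 3)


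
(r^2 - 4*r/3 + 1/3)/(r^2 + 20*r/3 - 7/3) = (r - 1)/(r + 7)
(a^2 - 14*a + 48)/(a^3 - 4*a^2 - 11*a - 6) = (a - 8)/(a^2 + 2*a + 1)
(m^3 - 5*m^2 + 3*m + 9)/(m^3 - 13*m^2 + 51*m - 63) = (m + 1)/(m - 7)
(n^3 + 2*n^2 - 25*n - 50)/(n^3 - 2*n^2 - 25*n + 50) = (n + 2)/(n - 2)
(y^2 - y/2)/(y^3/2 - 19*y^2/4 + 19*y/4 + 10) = 2*y*(2*y - 1)/(2*y^3 - 19*y^2 + 19*y + 40)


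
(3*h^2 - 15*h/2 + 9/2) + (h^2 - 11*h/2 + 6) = 4*h^2 - 13*h + 21/2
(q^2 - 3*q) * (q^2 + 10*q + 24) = q^4 + 7*q^3 - 6*q^2 - 72*q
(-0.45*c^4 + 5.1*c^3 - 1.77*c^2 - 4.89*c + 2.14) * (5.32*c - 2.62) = -2.394*c^5 + 28.311*c^4 - 22.7784*c^3 - 21.3774*c^2 + 24.1966*c - 5.6068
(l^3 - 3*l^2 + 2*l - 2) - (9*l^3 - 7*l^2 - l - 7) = -8*l^3 + 4*l^2 + 3*l + 5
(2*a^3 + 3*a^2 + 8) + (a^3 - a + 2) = 3*a^3 + 3*a^2 - a + 10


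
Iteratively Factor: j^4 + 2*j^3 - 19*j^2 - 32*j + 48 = (j + 3)*(j^3 - j^2 - 16*j + 16) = (j + 3)*(j + 4)*(j^2 - 5*j + 4) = (j - 1)*(j + 3)*(j + 4)*(j - 4)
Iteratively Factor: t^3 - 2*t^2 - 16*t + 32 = (t - 2)*(t^2 - 16) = (t - 4)*(t - 2)*(t + 4)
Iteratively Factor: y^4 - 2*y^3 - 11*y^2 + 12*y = (y - 1)*(y^3 - y^2 - 12*y) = (y - 4)*(y - 1)*(y^2 + 3*y) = y*(y - 4)*(y - 1)*(y + 3)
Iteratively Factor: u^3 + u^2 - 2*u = (u - 1)*(u^2 + 2*u) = u*(u - 1)*(u + 2)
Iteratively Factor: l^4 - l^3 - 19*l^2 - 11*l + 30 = (l - 1)*(l^3 - 19*l - 30) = (l - 1)*(l + 3)*(l^2 - 3*l - 10) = (l - 5)*(l - 1)*(l + 3)*(l + 2)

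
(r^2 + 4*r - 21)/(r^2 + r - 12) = (r + 7)/(r + 4)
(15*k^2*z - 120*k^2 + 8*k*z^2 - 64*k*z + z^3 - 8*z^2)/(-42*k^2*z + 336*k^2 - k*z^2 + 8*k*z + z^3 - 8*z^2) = (15*k^2 + 8*k*z + z^2)/(-42*k^2 - k*z + z^2)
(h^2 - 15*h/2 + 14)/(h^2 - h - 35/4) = 2*(h - 4)/(2*h + 5)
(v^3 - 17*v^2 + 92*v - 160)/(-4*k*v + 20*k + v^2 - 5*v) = (v^2 - 12*v + 32)/(-4*k + v)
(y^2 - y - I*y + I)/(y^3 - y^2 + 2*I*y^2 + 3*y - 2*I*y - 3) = 1/(y + 3*I)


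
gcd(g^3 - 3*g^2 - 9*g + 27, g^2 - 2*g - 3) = g - 3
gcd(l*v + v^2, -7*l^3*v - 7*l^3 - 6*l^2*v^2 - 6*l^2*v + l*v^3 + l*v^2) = l + v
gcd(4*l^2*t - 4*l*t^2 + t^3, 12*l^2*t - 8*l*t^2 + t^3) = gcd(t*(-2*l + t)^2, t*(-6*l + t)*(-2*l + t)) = -2*l*t + t^2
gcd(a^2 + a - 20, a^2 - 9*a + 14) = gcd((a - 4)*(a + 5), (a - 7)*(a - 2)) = 1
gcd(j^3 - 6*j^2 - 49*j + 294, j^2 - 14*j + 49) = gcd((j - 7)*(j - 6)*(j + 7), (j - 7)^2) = j - 7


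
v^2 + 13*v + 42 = (v + 6)*(v + 7)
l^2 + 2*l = l*(l + 2)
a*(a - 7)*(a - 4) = a^3 - 11*a^2 + 28*a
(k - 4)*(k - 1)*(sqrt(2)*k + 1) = sqrt(2)*k^3 - 5*sqrt(2)*k^2 + k^2 - 5*k + 4*sqrt(2)*k + 4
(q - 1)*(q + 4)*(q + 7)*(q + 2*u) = q^4 + 2*q^3*u + 10*q^3 + 20*q^2*u + 17*q^2 + 34*q*u - 28*q - 56*u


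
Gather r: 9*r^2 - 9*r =9*r^2 - 9*r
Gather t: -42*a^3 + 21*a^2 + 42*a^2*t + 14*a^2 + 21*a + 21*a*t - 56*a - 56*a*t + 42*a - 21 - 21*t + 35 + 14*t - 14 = -42*a^3 + 35*a^2 + 7*a + t*(42*a^2 - 35*a - 7)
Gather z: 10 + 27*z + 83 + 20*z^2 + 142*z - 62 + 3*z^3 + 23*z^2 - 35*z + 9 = 3*z^3 + 43*z^2 + 134*z + 40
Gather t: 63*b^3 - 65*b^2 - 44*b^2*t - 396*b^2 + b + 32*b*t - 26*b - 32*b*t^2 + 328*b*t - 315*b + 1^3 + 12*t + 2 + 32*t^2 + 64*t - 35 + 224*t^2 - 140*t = 63*b^3 - 461*b^2 - 340*b + t^2*(256 - 32*b) + t*(-44*b^2 + 360*b - 64) - 32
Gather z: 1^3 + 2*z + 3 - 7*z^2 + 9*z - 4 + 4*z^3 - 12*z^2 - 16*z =4*z^3 - 19*z^2 - 5*z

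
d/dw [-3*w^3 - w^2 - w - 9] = -9*w^2 - 2*w - 1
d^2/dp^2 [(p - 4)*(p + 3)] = 2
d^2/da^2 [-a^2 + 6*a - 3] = -2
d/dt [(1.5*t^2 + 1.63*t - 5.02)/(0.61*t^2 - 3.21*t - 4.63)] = (-5.8093*t^2 - 7.7656*t - 23.6611)/(0.3721*t^4 - 3.9162*t^3 + 4.6555*t^2 + 29.7246*t + 21.4369)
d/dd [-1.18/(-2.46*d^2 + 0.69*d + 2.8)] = (0.8142 - 5.8056*d)/(-2.46*d^2 + 0.69*d + 2.8)^2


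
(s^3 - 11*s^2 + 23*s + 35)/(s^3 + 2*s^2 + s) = (s^2 - 12*s + 35)/(s*(s + 1))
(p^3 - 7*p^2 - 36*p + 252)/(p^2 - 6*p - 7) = (p^2 - 36)/(p + 1)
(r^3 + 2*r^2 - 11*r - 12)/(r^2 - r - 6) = (r^2 + 5*r + 4)/(r + 2)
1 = 1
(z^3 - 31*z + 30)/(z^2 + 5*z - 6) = z - 5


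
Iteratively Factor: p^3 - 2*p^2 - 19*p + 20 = (p - 5)*(p^2 + 3*p - 4) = (p - 5)*(p + 4)*(p - 1)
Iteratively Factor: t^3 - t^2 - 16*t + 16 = (t - 4)*(t^2 + 3*t - 4) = (t - 4)*(t + 4)*(t - 1)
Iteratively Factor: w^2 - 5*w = (w)*(w - 5)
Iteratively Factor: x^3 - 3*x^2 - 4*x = (x)*(x^2 - 3*x - 4) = x*(x + 1)*(x - 4)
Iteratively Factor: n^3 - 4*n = (n)*(n^2 - 4) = n*(n + 2)*(n - 2)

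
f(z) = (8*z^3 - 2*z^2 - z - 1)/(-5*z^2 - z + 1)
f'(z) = (10*z + 1)*(8*z^3 - 2*z^2 - z - 1)/(-5*z^2 - z + 1)^2 + (24*z^2 - 4*z - 1)/(-5*z^2 - z + 1)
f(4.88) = -7.13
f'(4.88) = -1.60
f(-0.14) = -0.88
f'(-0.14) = 0.37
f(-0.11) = -0.88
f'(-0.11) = -0.17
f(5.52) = -8.15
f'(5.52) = -1.60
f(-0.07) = -0.90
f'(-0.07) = -0.83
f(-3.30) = 6.12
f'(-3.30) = -1.55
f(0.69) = 0.01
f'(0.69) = -3.73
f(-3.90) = 7.06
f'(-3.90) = -1.57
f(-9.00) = 15.15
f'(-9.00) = -1.60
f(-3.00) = 5.66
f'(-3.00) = -1.53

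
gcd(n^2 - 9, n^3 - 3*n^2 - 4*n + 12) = n - 3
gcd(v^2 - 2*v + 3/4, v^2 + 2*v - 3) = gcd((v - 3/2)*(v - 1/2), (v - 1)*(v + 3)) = 1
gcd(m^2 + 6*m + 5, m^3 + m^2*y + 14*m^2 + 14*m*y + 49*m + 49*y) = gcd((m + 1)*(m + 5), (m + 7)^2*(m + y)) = 1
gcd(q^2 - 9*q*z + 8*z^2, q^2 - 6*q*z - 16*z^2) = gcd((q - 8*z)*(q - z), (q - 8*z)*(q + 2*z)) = -q + 8*z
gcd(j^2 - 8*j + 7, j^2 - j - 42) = j - 7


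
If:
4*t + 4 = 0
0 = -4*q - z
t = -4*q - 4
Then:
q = -3/4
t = -1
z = 3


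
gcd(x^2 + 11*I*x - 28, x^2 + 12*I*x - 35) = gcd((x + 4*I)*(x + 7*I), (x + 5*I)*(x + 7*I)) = x + 7*I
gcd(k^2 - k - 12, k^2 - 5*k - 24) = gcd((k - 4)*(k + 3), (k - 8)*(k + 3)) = k + 3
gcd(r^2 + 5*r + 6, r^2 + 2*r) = r + 2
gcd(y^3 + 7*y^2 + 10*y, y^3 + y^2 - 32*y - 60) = y^2 + 7*y + 10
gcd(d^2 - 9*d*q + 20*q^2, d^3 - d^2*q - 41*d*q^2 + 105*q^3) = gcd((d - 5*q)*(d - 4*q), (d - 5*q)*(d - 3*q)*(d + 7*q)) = -d + 5*q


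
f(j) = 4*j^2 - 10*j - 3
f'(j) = 8*j - 10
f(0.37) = -6.15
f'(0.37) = -7.04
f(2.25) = -5.25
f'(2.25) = 8.00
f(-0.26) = -0.13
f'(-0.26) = -12.08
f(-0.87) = 8.73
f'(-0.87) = -16.96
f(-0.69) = 5.80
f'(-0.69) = -15.52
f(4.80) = 41.16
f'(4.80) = 28.40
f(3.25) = 6.75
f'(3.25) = 16.00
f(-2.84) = 57.66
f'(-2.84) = -32.72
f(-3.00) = 63.00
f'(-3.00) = -34.00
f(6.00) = 81.00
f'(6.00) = 38.00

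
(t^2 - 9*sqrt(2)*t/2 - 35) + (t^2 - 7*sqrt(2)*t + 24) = 2*t^2 - 23*sqrt(2)*t/2 - 11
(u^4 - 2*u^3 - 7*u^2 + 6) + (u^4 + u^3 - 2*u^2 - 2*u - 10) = 2*u^4 - u^3 - 9*u^2 - 2*u - 4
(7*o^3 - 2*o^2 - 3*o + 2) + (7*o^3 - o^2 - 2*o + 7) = 14*o^3 - 3*o^2 - 5*o + 9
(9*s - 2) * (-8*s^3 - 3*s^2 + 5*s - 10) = -72*s^4 - 11*s^3 + 51*s^2 - 100*s + 20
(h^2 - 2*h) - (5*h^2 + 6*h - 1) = -4*h^2 - 8*h + 1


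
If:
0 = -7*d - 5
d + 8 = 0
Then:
No Solution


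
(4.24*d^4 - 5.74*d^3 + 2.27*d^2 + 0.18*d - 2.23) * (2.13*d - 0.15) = 9.0312*d^5 - 12.8622*d^4 + 5.6961*d^3 + 0.0429*d^2 - 4.7769*d + 0.3345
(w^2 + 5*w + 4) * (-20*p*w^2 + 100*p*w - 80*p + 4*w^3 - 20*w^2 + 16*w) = -20*p*w^4 + 340*p*w^2 - 320*p + 4*w^5 - 68*w^3 + 64*w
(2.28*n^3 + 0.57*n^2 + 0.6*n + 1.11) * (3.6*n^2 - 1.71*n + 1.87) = 8.208*n^5 - 1.8468*n^4 + 5.4489*n^3 + 4.0359*n^2 - 0.7761*n + 2.0757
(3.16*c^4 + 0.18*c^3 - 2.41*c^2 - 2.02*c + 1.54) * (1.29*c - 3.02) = 4.0764*c^5 - 9.311*c^4 - 3.6525*c^3 + 4.6724*c^2 + 8.087*c - 4.6508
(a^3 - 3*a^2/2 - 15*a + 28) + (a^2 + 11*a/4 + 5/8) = a^3 - a^2/2 - 49*a/4 + 229/8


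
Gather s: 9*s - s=8*s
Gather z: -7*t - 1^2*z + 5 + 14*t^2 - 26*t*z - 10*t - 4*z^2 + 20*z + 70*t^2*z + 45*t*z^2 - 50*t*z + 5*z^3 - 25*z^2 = 14*t^2 - 17*t + 5*z^3 + z^2*(45*t - 29) + z*(70*t^2 - 76*t + 19) + 5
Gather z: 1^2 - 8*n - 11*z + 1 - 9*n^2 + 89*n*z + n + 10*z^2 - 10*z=-9*n^2 - 7*n + 10*z^2 + z*(89*n - 21) + 2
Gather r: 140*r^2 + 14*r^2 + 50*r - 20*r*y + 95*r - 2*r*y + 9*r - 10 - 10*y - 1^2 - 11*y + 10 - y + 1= 154*r^2 + r*(154 - 22*y) - 22*y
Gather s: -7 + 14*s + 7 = 14*s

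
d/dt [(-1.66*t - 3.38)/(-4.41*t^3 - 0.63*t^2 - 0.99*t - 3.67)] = (-14.6412*t^3 - 45.7632*t^2 - 4.2588*t + 2.746)/(19.4481*t^6 + 5.5566*t^5 + 9.1287*t^4 + 33.6168*t^3 + 5.6043*t^2 + 7.2666*t + 13.4689)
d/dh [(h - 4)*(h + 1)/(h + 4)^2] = (11*h - 4)/(h^3 + 12*h^2 + 48*h + 64)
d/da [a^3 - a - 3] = 3*a^2 - 1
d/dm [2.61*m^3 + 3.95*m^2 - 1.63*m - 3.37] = 7.83*m^2 + 7.9*m - 1.63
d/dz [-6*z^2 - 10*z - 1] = -12*z - 10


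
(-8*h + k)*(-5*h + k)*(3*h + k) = 120*h^3 + h^2*k - 10*h*k^2 + k^3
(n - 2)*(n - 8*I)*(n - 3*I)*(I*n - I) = I*n^4 + 11*n^3 - 3*I*n^3 - 33*n^2 - 22*I*n^2 + 22*n + 72*I*n - 48*I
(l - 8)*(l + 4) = l^2 - 4*l - 32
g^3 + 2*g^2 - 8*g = g*(g - 2)*(g + 4)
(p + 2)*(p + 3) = p^2 + 5*p + 6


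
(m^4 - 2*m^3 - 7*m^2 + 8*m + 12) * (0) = 0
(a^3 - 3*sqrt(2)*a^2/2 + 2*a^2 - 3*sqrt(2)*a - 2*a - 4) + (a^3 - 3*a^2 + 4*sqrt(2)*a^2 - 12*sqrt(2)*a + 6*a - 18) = 2*a^3 - a^2 + 5*sqrt(2)*a^2/2 - 15*sqrt(2)*a + 4*a - 22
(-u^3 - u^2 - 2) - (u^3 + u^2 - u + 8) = -2*u^3 - 2*u^2 + u - 10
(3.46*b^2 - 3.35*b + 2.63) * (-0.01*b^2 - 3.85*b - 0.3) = -0.0346*b^4 - 13.2875*b^3 + 11.8332*b^2 - 9.1205*b - 0.789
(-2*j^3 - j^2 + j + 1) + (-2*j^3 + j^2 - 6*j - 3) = -4*j^3 - 5*j - 2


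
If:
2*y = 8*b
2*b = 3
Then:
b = 3/2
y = 6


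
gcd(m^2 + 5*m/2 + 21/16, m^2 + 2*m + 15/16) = m + 3/4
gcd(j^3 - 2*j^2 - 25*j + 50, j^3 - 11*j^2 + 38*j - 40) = j^2 - 7*j + 10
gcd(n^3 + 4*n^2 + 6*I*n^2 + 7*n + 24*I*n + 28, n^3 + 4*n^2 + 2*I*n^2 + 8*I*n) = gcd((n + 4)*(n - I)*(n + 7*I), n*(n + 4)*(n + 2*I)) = n + 4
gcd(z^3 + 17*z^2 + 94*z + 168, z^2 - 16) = z + 4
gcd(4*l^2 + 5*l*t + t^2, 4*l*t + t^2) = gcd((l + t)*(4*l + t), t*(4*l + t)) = 4*l + t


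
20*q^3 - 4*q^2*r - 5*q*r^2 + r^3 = (-5*q + r)*(-2*q + r)*(2*q + r)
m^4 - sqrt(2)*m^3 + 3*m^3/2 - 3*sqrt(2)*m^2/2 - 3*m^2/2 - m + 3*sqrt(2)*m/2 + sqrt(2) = (m - 1)*(m + 1/2)*(m + 2)*(m - sqrt(2))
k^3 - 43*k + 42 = (k - 6)*(k - 1)*(k + 7)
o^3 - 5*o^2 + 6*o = o*(o - 3)*(o - 2)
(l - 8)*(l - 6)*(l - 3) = l^3 - 17*l^2 + 90*l - 144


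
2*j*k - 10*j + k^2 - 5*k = (2*j + k)*(k - 5)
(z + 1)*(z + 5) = z^2 + 6*z + 5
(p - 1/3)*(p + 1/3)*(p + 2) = p^3 + 2*p^2 - p/9 - 2/9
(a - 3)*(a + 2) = a^2 - a - 6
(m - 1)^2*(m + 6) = m^3 + 4*m^2 - 11*m + 6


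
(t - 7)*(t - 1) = t^2 - 8*t + 7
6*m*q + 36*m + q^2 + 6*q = (6*m + q)*(q + 6)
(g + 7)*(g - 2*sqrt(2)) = g^2 - 2*sqrt(2)*g + 7*g - 14*sqrt(2)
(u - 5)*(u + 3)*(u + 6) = u^3 + 4*u^2 - 27*u - 90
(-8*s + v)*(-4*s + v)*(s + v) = 32*s^3 + 20*s^2*v - 11*s*v^2 + v^3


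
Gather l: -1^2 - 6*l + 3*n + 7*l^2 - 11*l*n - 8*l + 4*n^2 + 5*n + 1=7*l^2 + l*(-11*n - 14) + 4*n^2 + 8*n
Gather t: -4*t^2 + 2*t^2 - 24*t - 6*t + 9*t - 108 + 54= -2*t^2 - 21*t - 54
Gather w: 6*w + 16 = 6*w + 16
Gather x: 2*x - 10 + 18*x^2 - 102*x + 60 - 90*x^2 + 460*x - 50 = -72*x^2 + 360*x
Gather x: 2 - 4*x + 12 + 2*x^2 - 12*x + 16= 2*x^2 - 16*x + 30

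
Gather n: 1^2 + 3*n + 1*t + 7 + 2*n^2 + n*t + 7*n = 2*n^2 + n*(t + 10) + t + 8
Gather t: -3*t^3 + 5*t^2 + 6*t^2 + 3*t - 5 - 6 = -3*t^3 + 11*t^2 + 3*t - 11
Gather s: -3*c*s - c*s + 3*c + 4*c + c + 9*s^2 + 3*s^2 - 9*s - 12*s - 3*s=8*c + 12*s^2 + s*(-4*c - 24)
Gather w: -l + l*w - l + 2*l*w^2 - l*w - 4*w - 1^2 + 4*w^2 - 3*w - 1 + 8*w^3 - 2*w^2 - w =-2*l + 8*w^3 + w^2*(2*l + 2) - 8*w - 2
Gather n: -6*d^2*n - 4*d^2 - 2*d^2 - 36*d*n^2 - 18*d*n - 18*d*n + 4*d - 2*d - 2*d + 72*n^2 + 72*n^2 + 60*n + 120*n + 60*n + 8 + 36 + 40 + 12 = -6*d^2 + n^2*(144 - 36*d) + n*(-6*d^2 - 36*d + 240) + 96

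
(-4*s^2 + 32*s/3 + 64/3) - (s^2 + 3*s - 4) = -5*s^2 + 23*s/3 + 76/3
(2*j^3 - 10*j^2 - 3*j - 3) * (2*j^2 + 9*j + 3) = 4*j^5 - 2*j^4 - 90*j^3 - 63*j^2 - 36*j - 9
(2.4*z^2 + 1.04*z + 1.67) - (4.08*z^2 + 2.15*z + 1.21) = -1.68*z^2 - 1.11*z + 0.46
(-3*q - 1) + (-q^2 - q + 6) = -q^2 - 4*q + 5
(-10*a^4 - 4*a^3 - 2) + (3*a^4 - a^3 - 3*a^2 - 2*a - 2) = -7*a^4 - 5*a^3 - 3*a^2 - 2*a - 4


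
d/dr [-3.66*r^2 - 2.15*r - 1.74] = -7.32*r - 2.15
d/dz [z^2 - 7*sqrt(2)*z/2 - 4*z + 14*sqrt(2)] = 2*z - 7*sqrt(2)/2 - 4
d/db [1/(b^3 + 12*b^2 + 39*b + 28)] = 3*(-b^2 - 8*b - 13)/(b^3 + 12*b^2 + 39*b + 28)^2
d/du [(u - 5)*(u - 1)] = 2*u - 6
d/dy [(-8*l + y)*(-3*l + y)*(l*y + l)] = l*(24*l^2 - 22*l*y - 11*l + 3*y^2 + 2*y)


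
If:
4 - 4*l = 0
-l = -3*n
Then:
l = 1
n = 1/3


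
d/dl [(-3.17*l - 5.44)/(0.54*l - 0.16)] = (1.860192*l - 0.551168)/(0.54*l - 0.16)^3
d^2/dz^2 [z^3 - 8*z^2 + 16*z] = 6*z - 16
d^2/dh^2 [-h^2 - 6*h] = -2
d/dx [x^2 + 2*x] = 2*x + 2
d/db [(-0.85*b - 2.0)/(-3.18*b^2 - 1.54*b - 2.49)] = (2.703*b^2 + 1.309*b - (0.85*b + 2.0)*(6.36*b + 1.54) + 2.1165)/(3.18*b^2 + 1.54*b + 2.49)^2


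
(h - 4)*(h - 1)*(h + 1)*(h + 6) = h^4 + 2*h^3 - 25*h^2 - 2*h + 24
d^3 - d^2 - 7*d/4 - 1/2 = (d - 2)*(d + 1/2)^2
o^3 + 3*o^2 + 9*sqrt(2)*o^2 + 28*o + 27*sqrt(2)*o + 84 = (o + 3)*(o + 2*sqrt(2))*(o + 7*sqrt(2))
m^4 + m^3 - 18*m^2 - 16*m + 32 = (m - 4)*(m - 1)*(m + 2)*(m + 4)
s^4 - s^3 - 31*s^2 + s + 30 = (s - 6)*(s - 1)*(s + 1)*(s + 5)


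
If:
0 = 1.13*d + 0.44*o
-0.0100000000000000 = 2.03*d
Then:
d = -0.00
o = 0.01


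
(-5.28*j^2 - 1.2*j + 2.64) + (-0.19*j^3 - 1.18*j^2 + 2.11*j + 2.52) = -0.19*j^3 - 6.46*j^2 + 0.91*j + 5.16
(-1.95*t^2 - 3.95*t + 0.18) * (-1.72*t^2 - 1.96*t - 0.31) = 3.354*t^4 + 10.616*t^3 + 8.0369*t^2 + 0.8717*t - 0.0558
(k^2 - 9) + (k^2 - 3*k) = 2*k^2 - 3*k - 9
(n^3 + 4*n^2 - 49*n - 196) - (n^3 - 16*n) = 4*n^2 - 33*n - 196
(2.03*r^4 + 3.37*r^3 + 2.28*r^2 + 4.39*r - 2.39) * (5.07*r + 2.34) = 10.2921*r^5 + 21.8361*r^4 + 19.4454*r^3 + 27.5925*r^2 - 1.8447*r - 5.5926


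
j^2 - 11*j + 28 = (j - 7)*(j - 4)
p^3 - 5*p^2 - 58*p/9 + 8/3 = (p - 6)*(p - 1/3)*(p + 4/3)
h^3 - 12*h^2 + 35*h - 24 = (h - 8)*(h - 3)*(h - 1)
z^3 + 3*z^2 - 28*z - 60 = (z - 5)*(z + 2)*(z + 6)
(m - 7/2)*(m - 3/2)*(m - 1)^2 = m^4 - 7*m^3 + 65*m^2/4 - 31*m/2 + 21/4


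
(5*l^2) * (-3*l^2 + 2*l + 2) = -15*l^4 + 10*l^3 + 10*l^2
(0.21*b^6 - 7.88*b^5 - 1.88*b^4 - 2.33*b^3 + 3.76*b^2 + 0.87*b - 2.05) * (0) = 0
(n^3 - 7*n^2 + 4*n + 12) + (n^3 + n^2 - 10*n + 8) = 2*n^3 - 6*n^2 - 6*n + 20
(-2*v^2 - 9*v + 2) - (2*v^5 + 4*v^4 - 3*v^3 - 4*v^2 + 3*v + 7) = -2*v^5 - 4*v^4 + 3*v^3 + 2*v^2 - 12*v - 5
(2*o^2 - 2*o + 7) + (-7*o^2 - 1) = -5*o^2 - 2*o + 6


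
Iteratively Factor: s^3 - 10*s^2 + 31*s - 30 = (s - 2)*(s^2 - 8*s + 15) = (s - 3)*(s - 2)*(s - 5)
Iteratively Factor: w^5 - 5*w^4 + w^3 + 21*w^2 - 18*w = (w)*(w^4 - 5*w^3 + w^2 + 21*w - 18) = w*(w - 3)*(w^3 - 2*w^2 - 5*w + 6) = w*(w - 3)*(w + 2)*(w^2 - 4*w + 3) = w*(w - 3)^2*(w + 2)*(w - 1)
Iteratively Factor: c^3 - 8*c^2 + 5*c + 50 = (c - 5)*(c^2 - 3*c - 10) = (c - 5)^2*(c + 2)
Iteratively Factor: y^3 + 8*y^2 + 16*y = (y + 4)*(y^2 + 4*y) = (y + 4)^2*(y)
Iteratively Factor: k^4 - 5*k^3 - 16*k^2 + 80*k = (k - 4)*(k^3 - k^2 - 20*k) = k*(k - 4)*(k^2 - k - 20) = k*(k - 4)*(k + 4)*(k - 5)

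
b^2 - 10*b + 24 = (b - 6)*(b - 4)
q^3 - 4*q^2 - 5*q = q*(q - 5)*(q + 1)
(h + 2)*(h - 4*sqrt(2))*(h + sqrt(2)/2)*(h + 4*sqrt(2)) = h^4 + sqrt(2)*h^3/2 + 2*h^3 - 32*h^2 + sqrt(2)*h^2 - 64*h - 16*sqrt(2)*h - 32*sqrt(2)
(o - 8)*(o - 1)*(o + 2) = o^3 - 7*o^2 - 10*o + 16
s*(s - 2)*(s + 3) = s^3 + s^2 - 6*s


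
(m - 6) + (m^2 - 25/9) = m^2 + m - 79/9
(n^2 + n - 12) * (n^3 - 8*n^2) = n^5 - 7*n^4 - 20*n^3 + 96*n^2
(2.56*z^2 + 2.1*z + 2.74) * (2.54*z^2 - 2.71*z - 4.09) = 6.5024*z^4 - 1.6036*z^3 - 9.2018*z^2 - 16.0144*z - 11.2066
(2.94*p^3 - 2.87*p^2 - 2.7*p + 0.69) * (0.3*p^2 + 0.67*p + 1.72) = 0.882*p^5 + 1.1088*p^4 + 2.3239*p^3 - 6.5384*p^2 - 4.1817*p + 1.1868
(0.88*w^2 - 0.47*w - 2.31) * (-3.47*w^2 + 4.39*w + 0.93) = -3.0536*w^4 + 5.4941*w^3 + 6.7708*w^2 - 10.578*w - 2.1483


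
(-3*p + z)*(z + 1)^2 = -3*p*z^2 - 6*p*z - 3*p + z^3 + 2*z^2 + z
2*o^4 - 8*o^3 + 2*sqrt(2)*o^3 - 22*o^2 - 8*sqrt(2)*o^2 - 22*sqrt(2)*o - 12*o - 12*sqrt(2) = (o - 6)*(o + sqrt(2))*(sqrt(2)*o + sqrt(2))^2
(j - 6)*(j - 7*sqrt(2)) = j^2 - 7*sqrt(2)*j - 6*j + 42*sqrt(2)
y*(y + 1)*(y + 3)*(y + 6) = y^4 + 10*y^3 + 27*y^2 + 18*y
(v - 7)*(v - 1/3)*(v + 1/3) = v^3 - 7*v^2 - v/9 + 7/9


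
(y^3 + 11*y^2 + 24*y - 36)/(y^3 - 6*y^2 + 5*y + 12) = (y^3 + 11*y^2 + 24*y - 36)/(y^3 - 6*y^2 + 5*y + 12)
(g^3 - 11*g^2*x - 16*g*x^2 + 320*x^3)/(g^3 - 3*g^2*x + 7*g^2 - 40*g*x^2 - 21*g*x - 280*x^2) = (g - 8*x)/(g + 7)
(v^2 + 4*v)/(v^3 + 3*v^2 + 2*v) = (v + 4)/(v^2 + 3*v + 2)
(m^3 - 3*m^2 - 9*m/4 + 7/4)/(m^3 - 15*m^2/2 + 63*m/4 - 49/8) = 2*(m + 1)/(2*m - 7)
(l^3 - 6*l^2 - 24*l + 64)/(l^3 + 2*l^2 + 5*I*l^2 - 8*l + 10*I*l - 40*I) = (l - 8)/(l + 5*I)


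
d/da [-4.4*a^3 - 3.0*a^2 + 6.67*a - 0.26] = -13.2*a^2 - 6.0*a + 6.67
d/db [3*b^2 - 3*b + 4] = 6*b - 3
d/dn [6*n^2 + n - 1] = 12*n + 1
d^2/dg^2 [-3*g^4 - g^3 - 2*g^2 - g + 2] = -36*g^2 - 6*g - 4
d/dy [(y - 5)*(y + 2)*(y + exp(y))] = y^2*exp(y) + 3*y^2 - y*exp(y) - 6*y - 13*exp(y) - 10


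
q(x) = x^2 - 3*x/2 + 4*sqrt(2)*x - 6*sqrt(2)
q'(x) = 2*x - 3/2 + 4*sqrt(2)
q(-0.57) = -10.53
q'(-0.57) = 3.02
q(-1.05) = -11.75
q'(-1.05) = 2.06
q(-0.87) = -11.34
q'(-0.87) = 2.42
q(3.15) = 14.53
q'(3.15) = 10.46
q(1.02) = -3.20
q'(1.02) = 6.20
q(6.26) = 56.72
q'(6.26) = 16.68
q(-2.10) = -12.80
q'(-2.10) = -0.04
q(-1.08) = -11.81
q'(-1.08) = 2.00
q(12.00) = 185.40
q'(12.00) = 28.16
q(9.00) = 109.93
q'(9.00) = 22.16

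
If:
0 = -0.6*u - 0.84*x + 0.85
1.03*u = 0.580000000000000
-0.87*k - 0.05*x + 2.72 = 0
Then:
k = 3.09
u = 0.56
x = 0.61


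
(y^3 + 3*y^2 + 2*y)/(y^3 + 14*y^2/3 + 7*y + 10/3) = 3*y/(3*y + 5)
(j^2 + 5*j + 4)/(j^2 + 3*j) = (j^2 + 5*j + 4)/(j*(j + 3))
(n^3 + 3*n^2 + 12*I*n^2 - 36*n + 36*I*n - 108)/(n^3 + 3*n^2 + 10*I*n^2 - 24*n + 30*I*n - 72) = (n + 6*I)/(n + 4*I)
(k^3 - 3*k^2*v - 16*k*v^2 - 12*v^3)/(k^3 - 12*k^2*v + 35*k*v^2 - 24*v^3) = (k^3 - 3*k^2*v - 16*k*v^2 - 12*v^3)/(k^3 - 12*k^2*v + 35*k*v^2 - 24*v^3)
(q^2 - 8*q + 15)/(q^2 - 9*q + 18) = (q - 5)/(q - 6)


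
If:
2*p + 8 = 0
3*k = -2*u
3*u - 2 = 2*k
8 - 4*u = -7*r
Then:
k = -4/13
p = -4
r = -80/91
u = 6/13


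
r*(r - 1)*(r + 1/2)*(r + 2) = r^4 + 3*r^3/2 - 3*r^2/2 - r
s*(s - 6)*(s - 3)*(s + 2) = s^4 - 7*s^3 + 36*s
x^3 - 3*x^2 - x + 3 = (x - 3)*(x - 1)*(x + 1)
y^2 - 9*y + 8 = (y - 8)*(y - 1)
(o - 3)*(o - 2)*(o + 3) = o^3 - 2*o^2 - 9*o + 18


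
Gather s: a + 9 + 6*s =a + 6*s + 9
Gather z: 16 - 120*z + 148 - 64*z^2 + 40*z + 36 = -64*z^2 - 80*z + 200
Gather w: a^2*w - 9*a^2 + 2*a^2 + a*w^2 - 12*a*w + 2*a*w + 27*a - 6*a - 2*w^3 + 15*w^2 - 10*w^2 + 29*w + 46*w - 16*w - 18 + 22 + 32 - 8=-7*a^2 + 21*a - 2*w^3 + w^2*(a + 5) + w*(a^2 - 10*a + 59) + 28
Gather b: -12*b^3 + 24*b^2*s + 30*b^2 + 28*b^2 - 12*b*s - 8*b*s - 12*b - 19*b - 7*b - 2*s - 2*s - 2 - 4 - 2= -12*b^3 + b^2*(24*s + 58) + b*(-20*s - 38) - 4*s - 8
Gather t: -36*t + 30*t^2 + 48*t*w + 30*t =30*t^2 + t*(48*w - 6)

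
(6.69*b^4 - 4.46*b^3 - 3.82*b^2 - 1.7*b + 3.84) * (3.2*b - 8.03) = 21.408*b^5 - 67.9927*b^4 + 23.5898*b^3 + 25.2346*b^2 + 25.939*b - 30.8352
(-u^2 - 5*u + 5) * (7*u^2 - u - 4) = -7*u^4 - 34*u^3 + 44*u^2 + 15*u - 20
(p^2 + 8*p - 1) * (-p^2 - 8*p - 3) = -p^4 - 16*p^3 - 66*p^2 - 16*p + 3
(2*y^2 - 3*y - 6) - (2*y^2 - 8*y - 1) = 5*y - 5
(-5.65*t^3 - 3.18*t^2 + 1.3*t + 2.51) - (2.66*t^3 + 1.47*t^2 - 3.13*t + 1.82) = -8.31*t^3 - 4.65*t^2 + 4.43*t + 0.69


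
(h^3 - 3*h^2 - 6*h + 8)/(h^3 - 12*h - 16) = (h - 1)/(h + 2)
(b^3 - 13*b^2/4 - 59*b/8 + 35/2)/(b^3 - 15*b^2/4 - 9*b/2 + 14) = (b + 5/2)/(b + 2)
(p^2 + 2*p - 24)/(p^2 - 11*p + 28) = (p + 6)/(p - 7)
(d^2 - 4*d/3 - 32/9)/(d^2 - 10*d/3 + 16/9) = (3*d + 4)/(3*d - 2)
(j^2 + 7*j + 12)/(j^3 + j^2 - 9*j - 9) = (j + 4)/(j^2 - 2*j - 3)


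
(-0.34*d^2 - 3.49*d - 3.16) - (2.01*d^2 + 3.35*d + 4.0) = -2.35*d^2 - 6.84*d - 7.16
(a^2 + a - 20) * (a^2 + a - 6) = a^4 + 2*a^3 - 25*a^2 - 26*a + 120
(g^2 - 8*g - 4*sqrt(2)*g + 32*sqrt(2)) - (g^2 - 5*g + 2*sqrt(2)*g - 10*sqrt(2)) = -6*sqrt(2)*g - 3*g + 42*sqrt(2)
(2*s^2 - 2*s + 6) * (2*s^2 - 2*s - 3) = 4*s^4 - 8*s^3 + 10*s^2 - 6*s - 18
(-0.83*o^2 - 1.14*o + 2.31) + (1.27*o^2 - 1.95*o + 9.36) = 0.44*o^2 - 3.09*o + 11.67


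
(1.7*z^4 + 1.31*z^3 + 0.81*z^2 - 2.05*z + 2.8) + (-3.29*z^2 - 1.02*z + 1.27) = 1.7*z^4 + 1.31*z^3 - 2.48*z^2 - 3.07*z + 4.07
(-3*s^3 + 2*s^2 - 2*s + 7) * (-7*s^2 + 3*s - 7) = 21*s^5 - 23*s^4 + 41*s^3 - 69*s^2 + 35*s - 49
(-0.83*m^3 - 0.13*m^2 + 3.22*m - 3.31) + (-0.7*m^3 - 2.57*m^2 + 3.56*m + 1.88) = -1.53*m^3 - 2.7*m^2 + 6.78*m - 1.43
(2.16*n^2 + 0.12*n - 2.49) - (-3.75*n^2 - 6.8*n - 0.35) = 5.91*n^2 + 6.92*n - 2.14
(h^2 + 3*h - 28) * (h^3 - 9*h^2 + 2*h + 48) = h^5 - 6*h^4 - 53*h^3 + 306*h^2 + 88*h - 1344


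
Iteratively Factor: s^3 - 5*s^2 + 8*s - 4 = (s - 1)*(s^2 - 4*s + 4) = (s - 2)*(s - 1)*(s - 2)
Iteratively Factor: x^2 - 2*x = (x)*(x - 2)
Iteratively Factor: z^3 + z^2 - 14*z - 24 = (z + 2)*(z^2 - z - 12) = (z - 4)*(z + 2)*(z + 3)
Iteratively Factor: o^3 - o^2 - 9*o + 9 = (o - 3)*(o^2 + 2*o - 3) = (o - 3)*(o - 1)*(o + 3)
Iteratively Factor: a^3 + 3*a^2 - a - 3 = (a + 3)*(a^2 - 1) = (a - 1)*(a + 3)*(a + 1)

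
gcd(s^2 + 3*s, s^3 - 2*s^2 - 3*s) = s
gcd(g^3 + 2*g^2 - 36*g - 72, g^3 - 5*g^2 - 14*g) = g + 2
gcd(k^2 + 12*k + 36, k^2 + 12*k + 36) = k^2 + 12*k + 36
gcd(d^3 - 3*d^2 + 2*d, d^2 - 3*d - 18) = 1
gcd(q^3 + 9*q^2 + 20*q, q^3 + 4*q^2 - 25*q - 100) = q^2 + 9*q + 20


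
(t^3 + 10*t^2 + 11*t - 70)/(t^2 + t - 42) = (t^2 + 3*t - 10)/(t - 6)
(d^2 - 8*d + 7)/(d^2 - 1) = (d - 7)/(d + 1)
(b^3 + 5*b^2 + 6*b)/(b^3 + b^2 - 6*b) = (b + 2)/(b - 2)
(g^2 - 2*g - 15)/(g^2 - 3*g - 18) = (g - 5)/(g - 6)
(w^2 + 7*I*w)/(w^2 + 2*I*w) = (w + 7*I)/(w + 2*I)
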